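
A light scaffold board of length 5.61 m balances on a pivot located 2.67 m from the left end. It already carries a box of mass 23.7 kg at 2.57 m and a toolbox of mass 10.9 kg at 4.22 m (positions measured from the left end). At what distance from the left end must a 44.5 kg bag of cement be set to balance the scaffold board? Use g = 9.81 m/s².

Choose the pivot (at 2.67 m from the left end) as the axis so the support reaction has zero arm there.
Box: 23.7 × 9.81 = 232.5 N down at 2.57 m → arm 0.1 m, τ = 232.5 × 0.1 = 23.25 N·m counterclockwise.
Toolbox: 10.9 × 9.81 = 106.9 N down at 4.22 m → arm 1.55 m, τ = 106.9 × 1.55 = 165.7 N·m clockwise.
Net moment of existing loads = 142.4 N·m clockwise.
The bag of cement weighs 44.5 × 9.81 = 436.5 N and must supply an equal counterclockwise moment, so its lever arm about the pivot is 142.4 / 436.5 = 0.326 m.
That puts it at 2.67 − 0.326 = 2.34 m from the left end.

x ≈ 2.34 m from the left end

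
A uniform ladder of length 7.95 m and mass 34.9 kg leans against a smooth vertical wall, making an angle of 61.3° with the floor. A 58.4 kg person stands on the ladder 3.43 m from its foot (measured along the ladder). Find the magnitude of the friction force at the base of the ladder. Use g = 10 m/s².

f ≈ 233 N

Taking torques about the foot of the ladder:
Ladder weight 34.9×10 = 349 N acts at 3.975 m along the ladder; its horizontal arm is 3.975·cos61.3° = 1.909 m → τ = 666.2 N·m clockwise.
Person: 58.4×10 = 584 N at 3.43 m → arm 1.647 m → τ = 961.8 N·m clockwise.
Wall normal N acts horizontally at the top; its moment arm is the height L sinθ = 7.95·sin61.3° = 6.973 m, counterclockwise.
Στ = 0 ⇒ N × 6.973 = 1628 ⇒ N = 233 N.
ΣFx = 0: friction at the foot balances the wall's push, so f = N_wall = 233 N.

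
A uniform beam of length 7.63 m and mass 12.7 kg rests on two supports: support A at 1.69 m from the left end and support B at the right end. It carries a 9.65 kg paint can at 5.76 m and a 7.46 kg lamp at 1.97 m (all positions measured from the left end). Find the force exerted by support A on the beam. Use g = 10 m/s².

About support B:
Beam weight: 12.7 × 10 = 127 N down at 3.815 m → arm 3.815 m, τ = 127 × 3.815 = 484.5 N·m counterclockwise.
Paint can: 9.65 × 10 = 96.5 N down at 5.76 m → arm 1.87 m, τ = 96.5 × 1.87 = 180.5 N·m counterclockwise.
Lamp: 7.46 × 10 = 74.6 N down at 1.97 m → arm 5.66 m, τ = 74.6 × 5.66 = 422.2 N·m counterclockwise.
Net load moment about support B = 1087 N·m counterclockwise.
Reaction R at support A is upward at 1.69 m, arm 5.94 m → moment R × 5.94 clockwise.
For rotational equilibrium, R × 5.94 = 1087, so R = 183 N.

R_A ≈ 183 N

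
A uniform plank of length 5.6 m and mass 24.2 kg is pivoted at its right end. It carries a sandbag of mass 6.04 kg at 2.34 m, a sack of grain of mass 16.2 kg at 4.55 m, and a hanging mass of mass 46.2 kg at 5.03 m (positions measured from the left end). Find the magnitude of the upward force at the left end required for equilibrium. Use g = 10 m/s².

F ≈ 234 N

About the right end:
Beam weight: 24.2 × 10 = 242 N down at 2.8 m → arm 2.8 m, τ = 242 × 2.8 = 677.6 N·m counterclockwise.
Sandbag: 6.04 × 10 = 60.4 N down at 2.34 m → arm 3.26 m, τ = 60.4 × 3.26 = 196.9 N·m counterclockwise.
Sack of grain: 16.2 × 10 = 162 N down at 4.55 m → arm 1.05 m, τ = 162 × 1.05 = 170.1 N·m counterclockwise.
Hanging mass: 46.2 × 10 = 462 N down at 5.03 m → arm 0.57 m, τ = 462 × 0.57 = 263.3 N·m counterclockwise.
Net moment of the loads = 1308 N·m counterclockwise.
The upward force F acts at the left end, arm 5.6 m, giving F × 5.6 clockwise.
For rotational equilibrium, F × 5.6 = 1308, so F = 1308 / 5.6 = 234 N.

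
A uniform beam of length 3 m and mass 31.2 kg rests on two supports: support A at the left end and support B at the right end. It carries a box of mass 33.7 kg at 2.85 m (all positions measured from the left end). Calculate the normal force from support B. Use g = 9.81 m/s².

Taking torques about support A:
Beam weight: 31.2 × 9.81 = 306.1 N down at 1.5 m → arm 1.5 m, τ = 306.1 × 1.5 = 459.2 N·m clockwise.
Box: 33.7 × 9.81 = 330.6 N down at 2.85 m → arm 2.85 m, τ = 330.6 × 2.85 = 942.2 N·m clockwise.
Net load moment about support A = 1401 N·m clockwise.
Reaction R at support B is upward at 3 m, arm 3 m → moment R × 3 counterclockwise.
Setting net torque to zero: R × 3 = 1401 → R = 467 N.

R_B ≈ 467 N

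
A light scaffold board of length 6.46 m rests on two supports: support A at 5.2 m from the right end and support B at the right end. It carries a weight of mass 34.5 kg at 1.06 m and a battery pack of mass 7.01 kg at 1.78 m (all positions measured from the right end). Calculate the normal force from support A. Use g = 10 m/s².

R_A ≈ 94.3 N

Sum moments about support B (its reaction then has zero moment arm).
Weight: 34.5 × 10 = 345 N down at 1.06 m → arm 1.06 m, τ = 345 × 1.06 = 365.7 N·m counterclockwise.
Battery pack: 7.01 × 10 = 70.1 N down at 1.78 m → arm 1.78 m, τ = 70.1 × 1.78 = 124.8 N·m counterclockwise.
Net load moment about support B = 490.5 N·m counterclockwise.
Reaction R at support A is upward at 5.2 m, arm 5.2 m → moment R × 5.2 clockwise.
Setting net torque to zero: R × 5.2 = 490.5 → R = 94.3 N.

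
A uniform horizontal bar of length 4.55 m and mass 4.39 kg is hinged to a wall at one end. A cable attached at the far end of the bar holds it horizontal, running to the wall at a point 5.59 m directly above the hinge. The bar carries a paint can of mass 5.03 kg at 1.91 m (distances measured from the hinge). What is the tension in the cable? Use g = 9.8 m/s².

T ≈ 54.4 N

Choose the hinge as the axis so the unknown hinge reaction has zero arm there.
Beam weight: 4.39 × 9.8 = 43.02 N down at 2.275 m → arm 2.275 m, τ = 43.02 × 2.275 = 97.87 N·m clockwise.
Paint can: 5.03 × 9.8 = 49.29 N down at 1.91 m → arm 1.91 m, τ = 49.29 × 1.91 = 94.14 N·m clockwise.
Total clockwise load moment = 192 N·m.
The cable tension T acts at 4.55 m; only its component perpendicular to the bar, T sinθ, produces torque. sinθ = h/√(h²+d²) = 5.59/√(5.59²+4.55²) = 0.7756.
Balancing moments: T × 4.55 × 0.7756 = 192, giving T = 192 / 3.529 = 54.4 N.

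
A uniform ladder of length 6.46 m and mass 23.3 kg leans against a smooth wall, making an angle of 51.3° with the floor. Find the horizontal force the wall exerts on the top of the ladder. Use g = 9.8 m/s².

Choose the foot of the ladder as the axis so the floor normal and friction both act there and drop out.
Ladder weight 23.3×9.8 = 228.3 N acts at 3.23 m along the ladder; its horizontal arm is 3.23·cos51.3° = 2.02 m → τ = 461.2 N·m clockwise.
Wall normal N acts horizontally at the top; its moment arm is the height L sinθ = 6.46·sin51.3° = 5.042 m, counterclockwise.
For rotational equilibrium, N × 5.042 = 461.2, so N = 91.5 N.

N_wall ≈ 91.5 N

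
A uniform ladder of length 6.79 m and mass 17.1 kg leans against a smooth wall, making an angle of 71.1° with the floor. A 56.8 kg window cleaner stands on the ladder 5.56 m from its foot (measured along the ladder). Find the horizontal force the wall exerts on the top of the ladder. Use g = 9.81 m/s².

N_wall ≈ 185 N

Taking torques about the foot of the ladder:
Ladder weight 17.1×9.81 = 167.8 N acts at 3.395 m along the ladder; its horizontal arm is 3.395·cos71.1° = 1.1 m → τ = 184.6 N·m clockwise.
Window cleaner: 56.8×9.81 = 557.2 N at 5.56 m → arm 1.801 m → τ = 1004 N·m clockwise.
Wall normal N acts horizontally at the top; its moment arm is the height L sinθ = 6.79·sin71.1° = 6.424 m, counterclockwise.
Στ = 0 ⇒ N × 6.424 = 1189 ⇒ N = 185 N.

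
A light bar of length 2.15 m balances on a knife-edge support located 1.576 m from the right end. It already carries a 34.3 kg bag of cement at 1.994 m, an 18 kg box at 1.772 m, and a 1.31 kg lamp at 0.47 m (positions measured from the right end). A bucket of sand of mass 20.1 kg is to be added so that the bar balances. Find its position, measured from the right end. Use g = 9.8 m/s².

x ≈ 0.759 m from the right end

Take moments about the knife-edge support (at 1.576 m from the right end).
Bag of cement: 34.3 × 9.8 = 336.1 N down at 1.994 m → arm 0.418 m, τ = 336.1 × 0.418 = 140.5 N·m counterclockwise.
Box: 18 × 9.8 = 176.4 N down at 1.772 m → arm 0.196 m, τ = 176.4 × 0.196 = 34.57 N·m counterclockwise.
Lamp: 1.31 × 9.8 = 12.84 N down at 0.47 m → arm 1.106 m, τ = 12.84 × 1.106 = 14.2 N·m clockwise.
Net moment of existing loads = 160.9 N·m counterclockwise.
The bucket of sand weighs 20.1 × 9.8 = 197 N and must supply an equal clockwise moment, so its lever arm about the knife-edge support is 160.9 / 197 = 0.817 m.
That puts it at 1.576 − 0.817 = 0.759 m from the right end.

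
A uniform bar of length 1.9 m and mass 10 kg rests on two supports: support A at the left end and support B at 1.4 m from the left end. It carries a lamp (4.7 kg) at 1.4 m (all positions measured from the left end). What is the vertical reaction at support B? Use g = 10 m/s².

R_B ≈ 115 N

Sum moments about support A (its reaction then has zero moment arm).
Beam weight: 10 × 10 = 100 N down at 0.95 m → arm 0.95 m, τ = 100 × 0.95 = 95 N·m clockwise.
Lamp: 4.7 × 10 = 47 N down at 1.4 m → arm 1.4 m, τ = 47 × 1.4 = 65.8 N·m clockwise.
Net load moment about support A = 160.8 N·m clockwise.
Reaction R at support B is upward at 1.4 m, arm 1.4 m → moment R × 1.4 counterclockwise.
Balancing moments: R × 1.4 = 160.8, giving R = 115 N.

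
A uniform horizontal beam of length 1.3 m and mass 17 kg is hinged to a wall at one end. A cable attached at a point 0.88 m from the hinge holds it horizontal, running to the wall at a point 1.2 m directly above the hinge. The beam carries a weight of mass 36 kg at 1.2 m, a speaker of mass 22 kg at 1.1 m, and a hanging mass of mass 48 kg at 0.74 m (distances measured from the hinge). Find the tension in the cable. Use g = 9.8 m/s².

Taking torques about the hinge:
Beam weight: 17 × 9.8 = 166.6 N down at 0.65 m → arm 0.65 m, τ = 166.6 × 0.65 = 108.3 N·m clockwise.
Weight: 36 × 9.8 = 352.8 N down at 1.2 m → arm 1.2 m, τ = 352.8 × 1.2 = 423.4 N·m clockwise.
Speaker: 22 × 9.8 = 215.6 N down at 1.1 m → arm 1.1 m, τ = 215.6 × 1.1 = 237.2 N·m clockwise.
Hanging mass: 48 × 9.8 = 470.4 N down at 0.74 m → arm 0.74 m, τ = 470.4 × 0.74 = 348.1 N·m clockwise.
Total clockwise load moment = 1117 N·m.
The cable tension T acts at 0.88 m; only its component perpendicular to the beam, T sinθ, produces torque. sinθ = h/√(h²+d²) = 1.2/√(1.2²+0.88²) = 0.8064.
Balancing moments: T × 0.88 × 0.8064 = 1117, giving T = 1117 / 0.7096 = 1570 N.

T ≈ 1570 N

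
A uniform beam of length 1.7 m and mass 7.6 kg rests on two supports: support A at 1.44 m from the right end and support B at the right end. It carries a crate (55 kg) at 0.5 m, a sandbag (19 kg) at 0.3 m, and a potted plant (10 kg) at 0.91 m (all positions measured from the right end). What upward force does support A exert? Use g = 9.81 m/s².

R_A ≈ 332 N

Take moments about support B.
Beam weight: 7.6 × 9.81 = 74.56 N down at 0.85 m → arm 0.85 m, τ = 74.56 × 0.85 = 63.38 N·m counterclockwise.
Crate: 55 × 9.81 = 539.6 N down at 0.5 m → arm 0.5 m, τ = 539.6 × 0.5 = 269.8 N·m counterclockwise.
Sandbag: 19 × 9.81 = 186.4 N down at 0.3 m → arm 0.3 m, τ = 186.4 × 0.3 = 55.92 N·m counterclockwise.
Potted plant: 10 × 9.81 = 98.1 N down at 0.91 m → arm 0.91 m, τ = 98.1 × 0.91 = 89.27 N·m counterclockwise.
Net load moment about support B = 478.4 N·m counterclockwise.
Reaction R at support A is upward at 1.44 m, arm 1.44 m → moment R × 1.44 clockwise.
Setting net torque to zero: R × 1.44 = 478.4 → R = 332 N.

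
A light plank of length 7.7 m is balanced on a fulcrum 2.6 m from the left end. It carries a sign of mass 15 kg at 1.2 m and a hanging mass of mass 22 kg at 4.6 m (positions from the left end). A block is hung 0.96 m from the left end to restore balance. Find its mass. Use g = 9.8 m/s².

m ≈ 14 kg

Choose the fulcrum (at 2.6 m from the left end) as the axis so the support reaction has zero arm there.
Sign: 15 × 9.8 = 147 N down at 1.2 m → arm 1.4 m, τ = 147 × 1.4 = 205.8 N·m counterclockwise.
Hanging mass: 22 × 9.8 = 215.6 N down at 4.6 m → arm 2 m, τ = 215.6 × 2 = 431.2 N·m clockwise.
Net moment of known loads = 225.4 N·m clockwise.
An unknown mass m at 0.96 m has arm 1.64 m; its moment is m·g·1.64 counterclockwise.
Στ = 0 ⇒ m × 9.8 × 1.64 = 225.4 ⇒ m = 225.4 / (9.8 × 1.64) = 14 kg.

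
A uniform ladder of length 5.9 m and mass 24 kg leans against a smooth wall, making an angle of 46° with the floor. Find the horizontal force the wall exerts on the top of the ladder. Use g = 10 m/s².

Choose the foot of the ladder as the axis so the floor normal and friction both act there and drop out.
Ladder weight 24×10 = 240 N acts at 2.95 m along the ladder; its horizontal arm is 2.95·cos46° = 2.049 m → τ = 491.8 N·m clockwise.
Wall normal N acts horizontally at the top; its moment arm is the height L sinθ = 5.9·sin46° = 4.244 m, counterclockwise.
Balancing moments: N × 4.244 = 491.8, giving N = 116 N.

N_wall ≈ 116 N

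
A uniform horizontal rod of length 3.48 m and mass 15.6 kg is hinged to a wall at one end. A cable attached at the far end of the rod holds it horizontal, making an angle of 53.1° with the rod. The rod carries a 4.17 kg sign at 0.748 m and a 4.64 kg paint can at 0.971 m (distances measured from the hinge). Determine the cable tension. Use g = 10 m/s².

Take moments about the hinge.
Beam weight: 15.6 × 10 = 156 N down at 1.74 m → arm 1.74 m, τ = 156 × 1.74 = 271.4 N·m clockwise.
Sign: 4.17 × 10 = 41.7 N down at 0.748 m → arm 0.748 m, τ = 41.7 × 0.748 = 31.19 N·m clockwise.
Paint can: 4.64 × 10 = 46.4 N down at 0.971 m → arm 0.971 m, τ = 46.4 × 0.971 = 45.05 N·m clockwise.
Total clockwise load moment = 347.6 N·m.
The cable tension T acts at 3.48 m; only its component perpendicular to the rod, T sinθ, produces torque. sin 53.1° = 0.7997.
For rotational equilibrium, T × 3.48 × 0.7997 = 347.6, so T = 347.6 / 2.783 = 125 N.

T ≈ 125 N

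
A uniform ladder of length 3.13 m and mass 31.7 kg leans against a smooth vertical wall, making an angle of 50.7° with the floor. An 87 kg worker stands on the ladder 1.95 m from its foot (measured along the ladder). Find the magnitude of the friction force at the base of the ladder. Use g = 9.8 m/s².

f ≈ 562 N

Taking torques about the foot of the ladder:
Ladder weight 31.7×9.8 = 310.7 N acts at 1.565 m along the ladder; its horizontal arm is 1.565·cos50.7° = 0.9912 m → τ = 308 N·m clockwise.
Worker: 87×9.8 = 852.6 N at 1.95 m → arm 1.235 m → τ = 1053 N·m clockwise.
Wall normal N acts horizontally at the top; its moment arm is the height L sinθ = 3.13·sin50.7° = 2.422 m, counterclockwise.
Setting net torque to zero: N × 2.422 = 1361 → N = 562 N.
ΣFx = 0: friction at the foot balances the wall's push, so f = N_wall = 562 N.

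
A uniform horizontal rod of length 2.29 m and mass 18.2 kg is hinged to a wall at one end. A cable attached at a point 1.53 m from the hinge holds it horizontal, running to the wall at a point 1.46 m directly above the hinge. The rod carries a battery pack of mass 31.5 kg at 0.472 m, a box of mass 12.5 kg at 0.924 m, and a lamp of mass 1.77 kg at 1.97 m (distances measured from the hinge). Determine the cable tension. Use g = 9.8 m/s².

T ≈ 471 N

About the hinge:
Beam weight: 18.2 × 9.8 = 178.4 N down at 1.145 m → arm 1.145 m, τ = 178.4 × 1.145 = 204.3 N·m clockwise.
Battery pack: 31.5 × 9.8 = 308.7 N down at 0.472 m → arm 0.472 m, τ = 308.7 × 0.472 = 145.7 N·m clockwise.
Box: 12.5 × 9.8 = 122.5 N down at 0.924 m → arm 0.924 m, τ = 122.5 × 0.924 = 113.2 N·m clockwise.
Lamp: 1.77 × 9.8 = 17.35 N down at 1.97 m → arm 1.97 m, τ = 17.35 × 1.97 = 34.18 N·m clockwise.
Total clockwise load moment = 497.4 N·m.
The cable tension T acts at 1.53 m; only its component perpendicular to the rod, T sinθ, produces torque. sinθ = h/√(h²+d²) = 1.46/√(1.46²+1.53²) = 0.6904.
Setting net torque to zero: T × 1.53 × 0.6904 = 497.4 → T = 497.4 / 1.056 = 471 N.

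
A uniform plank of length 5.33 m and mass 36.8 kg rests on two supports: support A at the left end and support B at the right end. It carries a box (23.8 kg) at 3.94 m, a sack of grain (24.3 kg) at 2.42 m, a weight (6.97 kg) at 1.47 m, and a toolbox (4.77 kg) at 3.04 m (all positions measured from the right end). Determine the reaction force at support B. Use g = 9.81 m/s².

Taking torques about support A:
Beam weight: 36.8 × 9.81 = 361 N down at 2.665 m → arm 2.665 m, τ = 361 × 2.665 = 962.1 N·m clockwise.
Box: 23.8 × 9.81 = 233.5 N down at 3.94 m → arm 1.39 m, τ = 233.5 × 1.39 = 324.6 N·m clockwise.
Sack of grain: 24.3 × 9.81 = 238.4 N down at 2.42 m → arm 2.91 m, τ = 238.4 × 2.91 = 693.7 N·m clockwise.
Weight: 6.97 × 9.81 = 68.38 N down at 1.47 m → arm 3.86 m, τ = 68.38 × 3.86 = 263.9 N·m clockwise.
Toolbox: 4.77 × 9.81 = 46.79 N down at 3.04 m → arm 2.29 m, τ = 46.79 × 2.29 = 107.1 N·m clockwise.
Net load moment about support A = 2351 N·m clockwise.
Reaction R at support B is upward at 0 m, arm 5.33 m → moment R × 5.33 counterclockwise.
Στ = 0 ⇒ R × 5.33 = 2351 ⇒ R = 441 N.

R_B ≈ 441 N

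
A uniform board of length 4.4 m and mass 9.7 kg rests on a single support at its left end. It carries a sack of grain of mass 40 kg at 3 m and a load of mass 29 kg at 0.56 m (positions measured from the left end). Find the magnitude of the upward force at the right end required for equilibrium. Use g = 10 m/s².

F ≈ 358 N

Sum moments about the left end (the unknown pivot reaction has zero arm there).
Beam weight: 9.7 × 10 = 97 N down at 2.2 m → arm 2.2 m, τ = 97 × 2.2 = 213.4 N·m clockwise.
Sack of grain: 40 × 10 = 400 N down at 3 m → arm 3 m, τ = 400 × 3 = 1200 N·m clockwise.
Load: 29 × 10 = 290 N down at 0.56 m → arm 0.56 m, τ = 290 × 0.56 = 162.4 N·m clockwise.
Net moment of the loads = 1576 N·m clockwise.
The upward force F acts at the right end, arm 4.4 m, giving F × 4.4 counterclockwise.
Balancing moments: F × 4.4 = 1576, giving F = 1576 / 4.4 = 358 N.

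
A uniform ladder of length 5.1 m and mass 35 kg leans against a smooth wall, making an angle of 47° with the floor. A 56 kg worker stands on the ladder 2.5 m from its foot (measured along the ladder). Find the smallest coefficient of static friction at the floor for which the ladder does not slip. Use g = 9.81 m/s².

μ_min ≈ 0.461

About the foot of the ladder:
Ladder weight 35×9.81 = 343.4 N acts at 2.55 m along the ladder; its horizontal arm is 2.55·cos47° = 1.739 m → τ = 597.2 N·m clockwise.
Worker: 56×9.81 = 549.4 N at 2.5 m → arm 1.705 m → τ = 936.7 N·m clockwise.
Wall normal N acts horizontally at the top; its moment arm is the height L sinθ = 5.1·sin47° = 3.73 m, counterclockwise.
Balancing moments: N × 3.73 = 1534, giving N = 411.3 N.
ΣFx = 0 ⇒ f = N_wall = 411.3 N. ΣFy = 0 ⇒ N_floor = 892.8 N.
μ_min = f / N_floor = 411.3 / 892.8 = 0.461.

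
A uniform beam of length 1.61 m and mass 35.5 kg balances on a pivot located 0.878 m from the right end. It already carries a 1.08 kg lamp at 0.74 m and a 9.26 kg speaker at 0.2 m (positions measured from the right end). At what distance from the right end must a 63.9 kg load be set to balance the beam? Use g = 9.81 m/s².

x ≈ 1.02 m from the right end

Take moments about the pivot (at 0.878 m from the right end).
Beam weight: 35.5 × 9.81 = 348.3 N down at 0.805 m → arm 0.073 m, τ = 348.3 × 0.073 = 25.43 N·m clockwise.
Lamp: 1.08 × 9.81 = 10.59 N down at 0.74 m → arm 0.138 m, τ = 10.59 × 0.138 = 1.461 N·m clockwise.
Speaker: 9.26 × 9.81 = 90.84 N down at 0.2 m → arm 0.678 m, τ = 90.84 × 0.678 = 61.59 N·m clockwise.
Net moment of existing loads = 88.48 N·m clockwise.
The load weighs 63.9 × 9.81 = 626.9 N and must supply an equal counterclockwise moment, so its lever arm about the pivot is 88.48 / 626.9 = 0.141 m.
That puts it at 0.878 + 0.141 = 1.02 m from the right end.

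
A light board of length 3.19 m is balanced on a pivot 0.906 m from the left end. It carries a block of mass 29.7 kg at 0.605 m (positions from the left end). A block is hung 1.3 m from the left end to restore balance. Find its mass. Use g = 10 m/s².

m ≈ 22.7 kg

Choose the pivot (at 0.906 m from the left end) as the axis so the support reaction has zero arm there.
Block: 29.7 × 10 = 297 N down at 0.605 m → arm 0.301 m, τ = 297 × 0.301 = 89.4 N·m counterclockwise.
Net moment of known loads = 89.4 N·m counterclockwise.
An unknown mass m at 1.3 m has arm 0.394 m; its moment is m·g·0.394 clockwise.
For rotational equilibrium, m × 10 × 0.394 = 89.4, so m = 89.4 / (10 × 0.394) = 22.7 kg.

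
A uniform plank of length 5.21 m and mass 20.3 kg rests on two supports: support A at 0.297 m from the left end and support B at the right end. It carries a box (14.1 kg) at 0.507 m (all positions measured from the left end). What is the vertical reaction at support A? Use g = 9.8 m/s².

R_A ≈ 238 N

Take moments about support B.
Beam weight: 20.3 × 9.8 = 198.9 N down at 2.605 m → arm 2.605 m, τ = 198.9 × 2.605 = 518.1 N·m counterclockwise.
Box: 14.1 × 9.8 = 138.2 N down at 0.507 m → arm 4.703 m, τ = 138.2 × 4.703 = 650 N·m counterclockwise.
Net load moment about support B = 1168 N·m counterclockwise.
Reaction R at support A is upward at 0.297 m, arm 4.913 m → moment R × 4.913 clockwise.
Balancing moments: R × 4.913 = 1168, giving R = 238 N.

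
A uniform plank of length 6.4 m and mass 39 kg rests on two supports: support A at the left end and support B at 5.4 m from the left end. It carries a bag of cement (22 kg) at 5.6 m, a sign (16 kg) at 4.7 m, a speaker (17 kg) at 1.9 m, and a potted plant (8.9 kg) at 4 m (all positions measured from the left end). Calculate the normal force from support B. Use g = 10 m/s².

R_B ≈ 724 N

About support A:
Beam weight: 39 × 10 = 390 N down at 3.2 m → arm 3.2 m, τ = 390 × 3.2 = 1248 N·m clockwise.
Bag of cement: 22 × 10 = 220 N down at 5.6 m → arm 5.6 m, τ = 220 × 5.6 = 1232 N·m clockwise.
Sign: 16 × 10 = 160 N down at 4.7 m → arm 4.7 m, τ = 160 × 4.7 = 752 N·m clockwise.
Speaker: 17 × 10 = 170 N down at 1.9 m → arm 1.9 m, τ = 170 × 1.9 = 323 N·m clockwise.
Potted plant: 8.9 × 10 = 89 N down at 4 m → arm 4 m, τ = 89 × 4 = 356 N·m clockwise.
Net load moment about support A = 3911 N·m clockwise.
Reaction R at support B is upward at 5.4 m, arm 5.4 m → moment R × 5.4 counterclockwise.
Setting net torque to zero: R × 5.4 = 3911 → R = 724 N.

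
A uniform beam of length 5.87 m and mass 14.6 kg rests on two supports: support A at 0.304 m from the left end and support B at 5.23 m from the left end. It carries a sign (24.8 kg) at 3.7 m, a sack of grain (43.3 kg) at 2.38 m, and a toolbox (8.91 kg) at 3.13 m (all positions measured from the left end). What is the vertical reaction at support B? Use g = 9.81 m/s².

R_B ≈ 473 N

Sum moments about support A (its reaction then has zero moment arm).
Beam weight: 14.6 × 9.81 = 143.2 N down at 2.935 m → arm 2.631 m, τ = 143.2 × 2.631 = 376.8 N·m clockwise.
Sign: 24.8 × 9.81 = 243.3 N down at 3.7 m → arm 3.396 m, τ = 243.3 × 3.396 = 826.2 N·m clockwise.
Sack of grain: 43.3 × 9.81 = 424.8 N down at 2.38 m → arm 2.076 m, τ = 424.8 × 2.076 = 881.9 N·m clockwise.
Toolbox: 8.91 × 9.81 = 87.41 N down at 3.13 m → arm 2.826 m, τ = 87.41 × 2.826 = 247 N·m clockwise.
Net load moment about support A = 2332 N·m clockwise.
Reaction R at support B is upward at 5.23 m, arm 4.926 m → moment R × 4.926 counterclockwise.
Balancing moments: R × 4.926 = 2332, giving R = 473 N.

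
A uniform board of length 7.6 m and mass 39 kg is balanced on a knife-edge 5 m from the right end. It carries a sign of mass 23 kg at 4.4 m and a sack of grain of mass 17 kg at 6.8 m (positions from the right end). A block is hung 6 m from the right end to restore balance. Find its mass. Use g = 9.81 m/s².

Sum moments about the knife-edge (at 5 m from the right end) (the support reaction has zero arm there).
Beam weight: 39 × 9.81 = 382.6 N down at 3.8 m → arm 1.2 m, τ = 382.6 × 1.2 = 459.1 N·m clockwise.
Sign: 23 × 9.81 = 225.6 N down at 4.4 m → arm 0.6 m, τ = 225.6 × 0.6 = 135.4 N·m clockwise.
Sack of grain: 17 × 9.81 = 166.8 N down at 6.8 m → arm 1.8 m, τ = 166.8 × 1.8 = 300.2 N·m counterclockwise.
Net moment of known loads = 294.3 N·m clockwise.
An unknown mass m at 6 m has arm 1 m; its moment is m·g·1 counterclockwise.
Setting net torque to zero: m × 9.81 × 1 = 294.3 → m = 294.3 / (9.81 × 1) = 30 kg.

m ≈ 30 kg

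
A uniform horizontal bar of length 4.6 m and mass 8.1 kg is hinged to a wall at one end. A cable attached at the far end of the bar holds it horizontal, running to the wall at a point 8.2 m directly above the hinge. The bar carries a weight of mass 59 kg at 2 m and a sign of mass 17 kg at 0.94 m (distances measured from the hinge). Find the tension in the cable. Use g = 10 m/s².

Sum moments about the hinge (the unknown hinge reaction has zero arm there).
Beam weight: 8.1 × 10 = 81 N down at 2.3 m → arm 2.3 m, τ = 81 × 2.3 = 186.3 N·m clockwise.
Weight: 59 × 10 = 590 N down at 2 m → arm 2 m, τ = 590 × 2 = 1180 N·m clockwise.
Sign: 17 × 10 = 170 N down at 0.94 m → arm 0.94 m, τ = 170 × 0.94 = 159.8 N·m clockwise.
Total clockwise load moment = 1526 N·m.
The cable tension T acts at 4.6 m; only its component perpendicular to the bar, T sinθ, produces torque. sinθ = h/√(h²+d²) = 8.2/√(8.2²+4.6²) = 0.8721.
Setting net torque to zero: T × 4.6 × 0.8721 = 1526 → T = 1526 / 4.012 = 380 N.

T ≈ 380 N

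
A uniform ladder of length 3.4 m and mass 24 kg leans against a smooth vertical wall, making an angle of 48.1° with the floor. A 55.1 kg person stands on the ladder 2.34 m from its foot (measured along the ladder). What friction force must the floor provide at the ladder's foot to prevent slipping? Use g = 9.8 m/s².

f ≈ 439 N

Taking torques about the foot of the ladder:
Ladder weight 24×9.8 = 235.2 N acts at 1.7 m along the ladder; its horizontal arm is 1.7·cos48.1° = 1.135 m → τ = 267 N·m clockwise.
Person: 55.1×9.8 = 540 N at 2.34 m → arm 1.563 m → τ = 844 N·m clockwise.
Wall normal N acts horizontally at the top; its moment arm is the height L sinθ = 3.4·sin48.1° = 2.531 m, counterclockwise.
For rotational equilibrium, N × 2.531 = 1111, so N = 439 N.
ΣFx = 0: friction at the foot balances the wall's push, so f = N_wall = 439 N.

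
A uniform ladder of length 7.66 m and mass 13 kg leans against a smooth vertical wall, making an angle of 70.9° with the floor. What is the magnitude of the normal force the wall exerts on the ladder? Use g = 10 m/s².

Take moments about the foot of the ladder.
Ladder weight 13×10 = 130 N acts at 3.83 m along the ladder; its horizontal arm is 3.83·cos70.9° = 1.253 m → τ = 162.9 N·m clockwise.
Wall normal N acts horizontally at the top; its moment arm is the height L sinθ = 7.66·sin70.9° = 7.238 m, counterclockwise.
Στ = 0 ⇒ N × 7.238 = 162.9 ⇒ N = 22.5 N.

N_wall ≈ 22.5 N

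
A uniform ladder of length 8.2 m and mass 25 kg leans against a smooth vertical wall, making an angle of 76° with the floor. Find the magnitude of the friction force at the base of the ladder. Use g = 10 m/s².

Choose the foot of the ladder as the axis so the floor normal and friction both act there and drop out.
Ladder weight 25×10 = 250 N acts at 4.1 m along the ladder; its horizontal arm is 4.1·cos76° = 0.9919 m → τ = 248 N·m clockwise.
Wall normal N acts horizontally at the top; its moment arm is the height L sinθ = 8.2·sin76° = 7.956 m, counterclockwise.
Balancing moments: N × 7.956 = 248, giving N = 31.2 N.
ΣFx = 0: friction at the foot balances the wall's push, so f = N_wall = 31.2 N.

f ≈ 31.2 N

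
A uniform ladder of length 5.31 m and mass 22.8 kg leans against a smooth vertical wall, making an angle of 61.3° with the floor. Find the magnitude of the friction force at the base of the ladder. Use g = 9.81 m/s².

f ≈ 61.2 N

Choose the foot of the ladder as the axis so the floor normal and friction both act there and drop out.
Ladder weight 22.8×9.81 = 223.7 N acts at 2.655 m along the ladder; its horizontal arm is 2.655·cos61.3° = 1.275 m → τ = 285.2 N·m clockwise.
Wall normal N acts horizontally at the top; its moment arm is the height L sinθ = 5.31·sin61.3° = 4.658 m, counterclockwise.
For rotational equilibrium, N × 4.658 = 285.2, so N = 61.2 N.
ΣFx = 0: friction at the foot balances the wall's push, so f = N_wall = 61.2 N.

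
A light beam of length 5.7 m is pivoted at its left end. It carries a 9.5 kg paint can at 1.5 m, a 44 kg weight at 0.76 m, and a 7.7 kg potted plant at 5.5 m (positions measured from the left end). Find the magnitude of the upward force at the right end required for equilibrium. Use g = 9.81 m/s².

Take moments about the left end.
Paint can: 9.5 × 9.81 = 93.2 N down at 1.5 m → arm 1.5 m, τ = 93.2 × 1.5 = 139.8 N·m clockwise.
Weight: 44 × 9.81 = 431.6 N down at 0.76 m → arm 0.76 m, τ = 431.6 × 0.76 = 328 N·m clockwise.
Potted plant: 7.7 × 9.81 = 75.54 N down at 5.5 m → arm 5.5 m, τ = 75.54 × 5.5 = 415.5 N·m clockwise.
Net moment of the loads = 883.3 N·m clockwise.
The upward force F acts at the right end, arm 5.7 m, giving F × 5.7 counterclockwise.
For rotational equilibrium, F × 5.7 = 883.3, so F = 883.3 / 5.7 = 155 N.

F ≈ 155 N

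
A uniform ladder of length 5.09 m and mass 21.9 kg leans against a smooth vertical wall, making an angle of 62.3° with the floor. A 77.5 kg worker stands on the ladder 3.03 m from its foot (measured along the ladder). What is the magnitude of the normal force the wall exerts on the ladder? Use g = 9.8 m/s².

Choose the foot of the ladder as the axis so the floor normal and friction both act there and drop out.
Ladder weight 21.9×9.8 = 214.6 N acts at 2.545 m along the ladder; its horizontal arm is 2.545·cos62.3° = 1.183 m → τ = 253.9 N·m clockwise.
Worker: 77.5×9.8 = 759.5 N at 3.03 m → arm 1.408 m → τ = 1069 N·m clockwise.
Wall normal N acts horizontally at the top; its moment arm is the height L sinθ = 5.09·sin62.3° = 4.507 m, counterclockwise.
Στ = 0 ⇒ N × 4.507 = 1323 ⇒ N = 294 N.

N_wall ≈ 294 N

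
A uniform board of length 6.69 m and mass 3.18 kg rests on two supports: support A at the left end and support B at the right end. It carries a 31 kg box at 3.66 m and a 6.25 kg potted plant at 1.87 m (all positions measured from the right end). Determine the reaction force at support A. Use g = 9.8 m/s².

Taking torques about support B:
Beam weight: 3.18 × 9.8 = 31.16 N down at 3.345 m → arm 3.345 m, τ = 31.16 × 3.345 = 104.2 N·m counterclockwise.
Box: 31 × 9.8 = 303.8 N down at 3.66 m → arm 3.66 m, τ = 303.8 × 3.66 = 1112 N·m counterclockwise.
Potted plant: 6.25 × 9.8 = 61.25 N down at 1.87 m → arm 1.87 m, τ = 61.25 × 1.87 = 114.5 N·m counterclockwise.
Net load moment about support B = 1331 N·m counterclockwise.
Reaction R at support A is upward at 6.69 m, arm 6.69 m → moment R × 6.69 clockwise.
Balancing moments: R × 6.69 = 1331, giving R = 199 N.

R_A ≈ 199 N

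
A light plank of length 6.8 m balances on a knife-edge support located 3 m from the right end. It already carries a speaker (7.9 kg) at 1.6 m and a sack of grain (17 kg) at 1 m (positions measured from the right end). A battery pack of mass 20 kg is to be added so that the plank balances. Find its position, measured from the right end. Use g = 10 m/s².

x ≈ 5.25 m from the right end

Sum moments about the knife-edge support (at 3 m from the right end) (the support reaction has zero arm there).
Speaker: 7.9 × 10 = 79 N down at 1.6 m → arm 1.4 m, τ = 79 × 1.4 = 110.6 N·m clockwise.
Sack of grain: 17 × 10 = 170 N down at 1 m → arm 2 m, τ = 170 × 2 = 340 N·m clockwise.
Net moment of existing loads = 450.6 N·m clockwise.
The battery pack weighs 20 × 10 = 200 N and must supply an equal counterclockwise moment, so its lever arm about the knife-edge support is 450.6 / 200 = 2.25 m.
That puts it at 3 + 2.25 = 5.25 m from the right end.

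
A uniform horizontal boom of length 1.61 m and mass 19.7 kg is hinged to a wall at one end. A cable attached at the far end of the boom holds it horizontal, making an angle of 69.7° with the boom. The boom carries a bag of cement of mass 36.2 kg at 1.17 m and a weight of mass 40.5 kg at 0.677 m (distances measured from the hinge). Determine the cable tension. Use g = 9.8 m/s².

About the hinge:
Beam weight: 19.7 × 9.8 = 193.1 N down at 0.805 m → arm 0.805 m, τ = 193.1 × 0.805 = 155.4 N·m clockwise.
Bag of cement: 36.2 × 9.8 = 354.8 N down at 1.17 m → arm 1.17 m, τ = 354.8 × 1.17 = 415.1 N·m clockwise.
Weight: 40.5 × 9.8 = 396.9 N down at 0.677 m → arm 0.677 m, τ = 396.9 × 0.677 = 268.7 N·m clockwise.
Total clockwise load moment = 839.2 N·m.
The cable tension T acts at 1.61 m; only its component perpendicular to the boom, T sinθ, produces torque. sin 69.7° = 0.9379.
Στ = 0 ⇒ T × 1.61 × 0.9379 = 839.2 ⇒ T = 839.2 / 1.51 = 556 N.

T ≈ 556 N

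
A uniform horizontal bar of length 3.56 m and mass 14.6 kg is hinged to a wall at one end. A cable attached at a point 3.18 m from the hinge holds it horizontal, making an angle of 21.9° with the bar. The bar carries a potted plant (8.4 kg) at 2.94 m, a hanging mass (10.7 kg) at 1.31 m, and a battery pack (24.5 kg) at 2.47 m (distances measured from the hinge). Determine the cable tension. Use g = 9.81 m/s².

T ≈ 1040 N

Sum moments about the hinge (the unknown hinge reaction has zero arm there).
Beam weight: 14.6 × 9.81 = 143.2 N down at 1.78 m → arm 1.78 m, τ = 143.2 × 1.78 = 254.9 N·m clockwise.
Potted plant: 8.4 × 9.81 = 82.4 N down at 2.94 m → arm 2.94 m, τ = 82.4 × 2.94 = 242.3 N·m clockwise.
Hanging mass: 10.7 × 9.81 = 105 N down at 1.31 m → arm 1.31 m, τ = 105 × 1.31 = 137.6 N·m clockwise.
Battery pack: 24.5 × 9.81 = 240.3 N down at 2.47 m → arm 2.47 m, τ = 240.3 × 2.47 = 593.5 N·m clockwise.
Total clockwise load moment = 1228 N·m.
The cable tension T acts at 3.18 m; only its component perpendicular to the bar, T sinθ, produces torque. sin 21.9° = 0.373.
Στ = 0 ⇒ T × 3.18 × 0.373 = 1228 ⇒ T = 1228 / 1.186 = 1040 N.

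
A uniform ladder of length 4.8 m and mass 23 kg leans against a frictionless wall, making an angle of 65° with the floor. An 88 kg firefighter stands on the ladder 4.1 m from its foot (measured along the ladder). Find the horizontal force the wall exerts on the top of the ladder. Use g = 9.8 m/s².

N_wall ≈ 396 N

Take moments about the foot of the ladder.
Ladder weight 23×9.8 = 225.4 N acts at 2.4 m along the ladder; its horizontal arm is 2.4·cos65° = 1.014 m → τ = 228.6 N·m clockwise.
Firefighter: 88×9.8 = 862.4 N at 4.1 m → arm 1.733 m → τ = 1495 N·m clockwise.
Wall normal N acts horizontally at the top; its moment arm is the height L sinθ = 4.8·sin65° = 4.35 m, counterclockwise.
Στ = 0 ⇒ N × 4.35 = 1724 ⇒ N = 396 N.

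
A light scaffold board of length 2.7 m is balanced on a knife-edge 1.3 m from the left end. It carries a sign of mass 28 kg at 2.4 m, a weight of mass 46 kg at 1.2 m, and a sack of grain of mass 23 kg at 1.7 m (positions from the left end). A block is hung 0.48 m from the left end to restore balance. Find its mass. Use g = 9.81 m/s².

m ≈ 43.2 kg

Taking torques about the knife-edge (at 1.3 m from the left end):
Sign: 28 × 9.81 = 274.7 N down at 2.4 m → arm 1.1 m, τ = 274.7 × 1.1 = 302.2 N·m clockwise.
Weight: 46 × 9.81 = 451.3 N down at 1.2 m → arm 0.1 m, τ = 451.3 × 0.1 = 45.13 N·m counterclockwise.
Sack of grain: 23 × 9.81 = 225.6 N down at 1.7 m → arm 0.4 m, τ = 225.6 × 0.4 = 90.24 N·m clockwise.
Net moment of known loads = 347.3 N·m clockwise.
An unknown mass m at 0.48 m has arm 0.82 m; its moment is m·g·0.82 counterclockwise.
Balancing moments: m × 9.81 × 0.82 = 347.3, giving m = 347.3 / (9.81 × 0.82) = 43.2 kg.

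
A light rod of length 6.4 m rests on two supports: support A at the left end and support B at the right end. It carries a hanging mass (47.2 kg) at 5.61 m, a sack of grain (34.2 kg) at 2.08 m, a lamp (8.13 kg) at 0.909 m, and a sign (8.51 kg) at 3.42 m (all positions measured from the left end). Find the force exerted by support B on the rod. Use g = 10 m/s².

R_B ≈ 582 N

About support A:
Hanging mass: 47.2 × 10 = 472 N down at 5.61 m → arm 5.61 m, τ = 472 × 5.61 = 2648 N·m clockwise.
Sack of grain: 34.2 × 10 = 342 N down at 2.08 m → arm 2.08 m, τ = 342 × 2.08 = 711.4 N·m clockwise.
Lamp: 8.13 × 10 = 81.3 N down at 0.909 m → arm 0.909 m, τ = 81.3 × 0.909 = 73.9 N·m clockwise.
Sign: 8.51 × 10 = 85.1 N down at 3.42 m → arm 3.42 m, τ = 85.1 × 3.42 = 291 N·m clockwise.
Net load moment about support A = 3724 N·m clockwise.
Reaction R at support B is upward at 6.4 m, arm 6.4 m → moment R × 6.4 counterclockwise.
Στ = 0 ⇒ R × 6.4 = 3724 ⇒ R = 582 N.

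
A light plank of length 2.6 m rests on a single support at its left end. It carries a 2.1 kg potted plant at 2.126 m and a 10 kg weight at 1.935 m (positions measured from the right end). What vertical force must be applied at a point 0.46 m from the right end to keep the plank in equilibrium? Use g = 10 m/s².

F ≈ 35.7 N

Take moments about the left end.
Potted plant: 2.1 × 10 = 21 N down at 2.126 m → arm 0.474 m, τ = 21 × 0.474 = 9.954 N·m clockwise.
Weight: 10 × 10 = 100 N down at 1.935 m → arm 0.665 m, τ = 100 × 0.665 = 66.5 N·m clockwise.
Net moment of the loads = 76.45 N·m clockwise.
The upward force F acts at a point 0.46 m from the right end, arm 2.14 m, giving F × 2.14 counterclockwise.
Balancing moments: F × 2.14 = 76.45, giving F = 76.45 / 2.14 = 35.7 N.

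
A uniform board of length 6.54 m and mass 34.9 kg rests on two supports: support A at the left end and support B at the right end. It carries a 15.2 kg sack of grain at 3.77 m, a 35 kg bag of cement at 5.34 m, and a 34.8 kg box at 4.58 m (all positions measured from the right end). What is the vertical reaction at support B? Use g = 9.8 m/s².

Sum moments about support A (its reaction then has zero moment arm).
Beam weight: 34.9 × 9.8 = 342 N down at 3.27 m → arm 3.27 m, τ = 342 × 3.27 = 1118 N·m clockwise.
Sack of grain: 15.2 × 9.8 = 149 N down at 3.77 m → arm 2.77 m, τ = 149 × 2.77 = 412.7 N·m clockwise.
Bag of cement: 35 × 9.8 = 343 N down at 5.34 m → arm 1.2 m, τ = 343 × 1.2 = 411.6 N·m clockwise.
Box: 34.8 × 9.8 = 341 N down at 4.58 m → arm 1.96 m, τ = 341 × 1.96 = 668.4 N·m clockwise.
Net load moment about support A = 2611 N·m clockwise.
Reaction R at support B is upward at 0 m, arm 6.54 m → moment R × 6.54 counterclockwise.
Setting net torque to zero: R × 6.54 = 2611 → R = 399 N.

R_B ≈ 399 N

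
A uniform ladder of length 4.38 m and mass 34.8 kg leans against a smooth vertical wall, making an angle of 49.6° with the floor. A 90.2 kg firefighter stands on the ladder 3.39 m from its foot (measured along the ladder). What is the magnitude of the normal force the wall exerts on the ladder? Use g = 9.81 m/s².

Take moments about the foot of the ladder.
Ladder weight 34.8×9.81 = 341.4 N acts at 2.19 m along the ladder; its horizontal arm is 2.19·cos49.6° = 1.419 m → τ = 484.4 N·m clockwise.
Firefighter: 90.2×9.81 = 884.9 N at 3.39 m → arm 2.197 m → τ = 1944 N·m clockwise.
Wall normal N acts horizontally at the top; its moment arm is the height L sinθ = 4.38·sin49.6° = 3.336 m, counterclockwise.
Setting net torque to zero: N × 3.336 = 2428 → N = 728 N.

N_wall ≈ 728 N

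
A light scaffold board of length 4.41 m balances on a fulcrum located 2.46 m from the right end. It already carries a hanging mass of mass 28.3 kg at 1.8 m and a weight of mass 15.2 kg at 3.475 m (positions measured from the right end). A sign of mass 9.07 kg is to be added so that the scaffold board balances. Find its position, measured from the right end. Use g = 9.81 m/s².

x ≈ 2.82 m from the right end

Sum moments about the fulcrum (at 2.46 m from the right end) (the support reaction has zero arm there).
Hanging mass: 28.3 × 9.81 = 277.6 N down at 1.8 m → arm 0.66 m, τ = 277.6 × 0.66 = 183.2 N·m clockwise.
Weight: 15.2 × 9.81 = 149.1 N down at 3.475 m → arm 1.015 m, τ = 149.1 × 1.015 = 151.3 N·m counterclockwise.
Net moment of existing loads = 31.9 N·m clockwise.
The sign weighs 9.07 × 9.81 = 88.98 N and must supply an equal counterclockwise moment, so its lever arm about the fulcrum is 31.9 / 88.98 = 0.359 m.
That puts it at 2.46 + 0.359 = 2.82 m from the right end.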